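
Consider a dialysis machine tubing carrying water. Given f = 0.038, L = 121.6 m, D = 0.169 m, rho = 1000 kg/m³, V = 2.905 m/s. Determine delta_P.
Formula: \Delta P = f \frac{L}{D} \frac{\rho V^2}{2}
delta_P = 0.038·(121.6/0.169)·0.5·1000·2.905²/1000 = 115.4 kPa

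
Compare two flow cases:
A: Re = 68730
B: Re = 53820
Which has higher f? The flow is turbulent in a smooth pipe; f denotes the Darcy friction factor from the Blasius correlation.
f(A) = 0.01952, f(B) = 0.02075. Answer: B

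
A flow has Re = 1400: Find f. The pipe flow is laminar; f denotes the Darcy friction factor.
Formula: f = \frac{64}{Re}
f = 64/1400 = 0.04571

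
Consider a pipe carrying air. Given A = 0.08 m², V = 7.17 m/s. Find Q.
Formula: Q = A V
Q = 0.08·7.17·1000 = 573.6 L/s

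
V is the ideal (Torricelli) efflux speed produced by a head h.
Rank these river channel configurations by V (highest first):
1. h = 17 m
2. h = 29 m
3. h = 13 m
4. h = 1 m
Case 1: V = 18.26 m/s
Case 2: V = 23.85 m/s
Case 3: V = 15.97 m/s
Case 4: V = 4.429 m/s
Ranking (highest first): 2, 1, 3, 4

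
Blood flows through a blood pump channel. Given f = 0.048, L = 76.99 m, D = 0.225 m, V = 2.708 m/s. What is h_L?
Formula: h_L = f \frac{L}{D} \frac{V^2}{2g}
h_L = 0.048·(76.99/0.225)·2.708²/(2·9.81) = 6.139 m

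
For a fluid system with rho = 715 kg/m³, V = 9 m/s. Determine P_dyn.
Formula: P_{dyn} = \frac{1}{2} \rho V^2
P_dyn = 0.5·715·9²/1000 = 28.96 kPa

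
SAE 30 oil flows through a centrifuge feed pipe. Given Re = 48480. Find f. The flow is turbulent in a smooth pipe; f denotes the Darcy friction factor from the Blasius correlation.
Formula: f = \frac{0.316}{Re^{0.25}}
f = 0.316/48480^0.25 = 0.0213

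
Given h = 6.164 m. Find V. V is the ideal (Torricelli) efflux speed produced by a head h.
Formula: V = \sqrt{2 g h}
V = √(2·9.81·6.164) = 11 m/s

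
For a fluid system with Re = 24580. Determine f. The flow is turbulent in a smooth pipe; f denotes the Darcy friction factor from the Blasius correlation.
Formula: f = \frac{0.316}{Re^{0.25}}
f = 0.316/24580^0.25 = 0.02524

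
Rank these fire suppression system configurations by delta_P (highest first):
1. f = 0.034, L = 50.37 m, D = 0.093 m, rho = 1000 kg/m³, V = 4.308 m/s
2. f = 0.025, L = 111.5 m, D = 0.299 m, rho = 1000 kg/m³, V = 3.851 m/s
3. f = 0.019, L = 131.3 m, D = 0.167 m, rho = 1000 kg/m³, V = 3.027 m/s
Case 1: delta_P = 170.9 kPa
Case 2: delta_P = 69.13 kPa
Case 3: delta_P = 68.44 kPa
Ranking (highest first): 1, 2, 3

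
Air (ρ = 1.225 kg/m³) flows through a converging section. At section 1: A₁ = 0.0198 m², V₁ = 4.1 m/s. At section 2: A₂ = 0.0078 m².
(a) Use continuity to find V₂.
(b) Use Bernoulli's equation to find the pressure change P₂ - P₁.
(a) Continuity: A₁V₁=A₂V₂ -> V₂=A₁V₁/A₂=0.0198*4.1/0.0078=10.41 m/s
(b) Bernoulli: P₂-P₁=0.5*rho*(V₁^2-V₂^2)/1000=0.5*1.225*(4.1^2-10.41^2)/1000=-0.05608 kPa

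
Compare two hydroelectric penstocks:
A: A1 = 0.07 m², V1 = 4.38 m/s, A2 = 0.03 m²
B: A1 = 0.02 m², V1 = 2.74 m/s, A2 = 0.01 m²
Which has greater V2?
V2(A) = 10.22 m/s, V2(B) = 5.48 m/s. Answer: A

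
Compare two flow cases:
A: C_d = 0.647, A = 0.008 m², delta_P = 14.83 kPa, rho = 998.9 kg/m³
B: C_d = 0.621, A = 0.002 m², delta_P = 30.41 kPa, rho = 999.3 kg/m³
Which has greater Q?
Q(A) = 28.2 L/s, Q(B) = 9.689 L/s. Answer: A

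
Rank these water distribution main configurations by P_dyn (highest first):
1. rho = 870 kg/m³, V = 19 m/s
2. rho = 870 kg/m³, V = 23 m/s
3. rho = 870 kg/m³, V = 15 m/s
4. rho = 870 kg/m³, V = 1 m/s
Case 1: P_dyn = 157 kPa
Case 2: P_dyn = 230.1 kPa
Case 3: P_dyn = 97.88 kPa
Case 4: P_dyn = 0.435 kPa
Ranking (highest first): 2, 1, 3, 4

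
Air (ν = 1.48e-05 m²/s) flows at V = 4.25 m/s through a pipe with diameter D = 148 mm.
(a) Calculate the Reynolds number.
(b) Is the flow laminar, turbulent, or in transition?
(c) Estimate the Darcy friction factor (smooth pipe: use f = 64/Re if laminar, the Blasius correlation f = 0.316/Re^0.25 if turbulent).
(a) Re = V·D/ν = 4.25·0.148/1.48e-05 = 42500
(b) Flow regime: turbulent (Re > 4000)
(c) Friction factor: f = 0.316/Re^0.25 = 0.316/42500^0.25 = 0.02201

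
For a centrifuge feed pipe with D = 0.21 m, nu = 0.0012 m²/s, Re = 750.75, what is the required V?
Formula: Re = \frac{V D}{\nu}
Substituting knowns: 750.75 = V·0.21/0.0012
Solving for V: V = 750.75·0.0012/0.21 = 4.29 m/s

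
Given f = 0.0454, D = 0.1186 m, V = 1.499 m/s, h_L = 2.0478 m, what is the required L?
Formula: h_L = f \frac{L}{D} \frac{V^2}{2g}
Substituting knowns: 2.0478 = 0.0454·(L/0.1186)·1.499²/(2·9.81)
Solving for L: L = 2.0478·2·9.81·0.1186/(0.0454·1.499²) = 46.71 m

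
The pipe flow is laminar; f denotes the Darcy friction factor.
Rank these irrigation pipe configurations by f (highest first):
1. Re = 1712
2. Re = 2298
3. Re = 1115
Case 1: f = 0.03738
Case 2: f = 0.02785
Case 3: f = 0.0574
Ranking (highest first): 3, 1, 2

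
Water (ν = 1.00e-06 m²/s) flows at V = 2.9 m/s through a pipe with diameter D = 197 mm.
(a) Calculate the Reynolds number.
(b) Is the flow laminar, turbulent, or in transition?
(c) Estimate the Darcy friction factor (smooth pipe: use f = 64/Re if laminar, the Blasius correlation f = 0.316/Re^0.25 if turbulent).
(a) Re = V·D/ν = 2.9·0.197/1.00e-06 = 571300
(b) Flow regime: turbulent (Re > 4000)
(c) Friction factor: f = 0.316/Re^0.25 = 0.316/571300^0.25 = 0.01149 (Blasius is strictly valid for Re ≲ 1e5; used here as the smooth-pipe estimate the problem specifies)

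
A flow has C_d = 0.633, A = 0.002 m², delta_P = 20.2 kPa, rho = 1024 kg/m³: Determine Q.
Formula: Q = C_d A \sqrt{\frac{2 \Delta P}{\rho}}
Q = 0.633·0.002·√(2·(20.2·1000)/1024)·1000 = 7.952 L/s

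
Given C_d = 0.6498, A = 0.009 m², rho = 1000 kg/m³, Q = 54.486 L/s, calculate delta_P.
Formula: Q = C_d A \sqrt{\frac{2 \Delta P}{\rho}}
Substituting knowns: 54.486 = 0.6498·0.009·√(2·(delta_P·1000)/1000)·1000
Solving for delta_P: delta_P = ((54.486/1000)/(0.6498·0.009))²·1000/2/1000 = 43.4 kPa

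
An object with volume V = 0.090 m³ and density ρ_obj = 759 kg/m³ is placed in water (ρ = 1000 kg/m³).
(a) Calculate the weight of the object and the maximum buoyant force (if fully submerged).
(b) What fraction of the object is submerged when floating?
(a) W=rho_obj*g*V=759*9.81*0.090=670.1 N; F_B(max)=rho*g*V=1000*9.81*0.090=882.9 N
(b) Floating fraction=rho_obj/rho=759/1000=0.759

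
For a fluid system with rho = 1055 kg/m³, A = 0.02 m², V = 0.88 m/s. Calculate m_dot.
Formula: \dot{m} = \rho A V
m_dot = 1055·0.02·0.88 = 18.57 kg/s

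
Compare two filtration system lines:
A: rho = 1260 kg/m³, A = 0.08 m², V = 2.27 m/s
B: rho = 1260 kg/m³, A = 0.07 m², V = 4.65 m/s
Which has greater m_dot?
m_dot(A) = 228.8 kg/s, m_dot(B) = 410.1 kg/s. Answer: B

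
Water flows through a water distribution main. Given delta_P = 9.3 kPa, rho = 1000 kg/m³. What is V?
Formula: V = \sqrt{\frac{2 \Delta P}{\rho}}
V = √(2·(9.3·1000)/1000) = 4.313 m/s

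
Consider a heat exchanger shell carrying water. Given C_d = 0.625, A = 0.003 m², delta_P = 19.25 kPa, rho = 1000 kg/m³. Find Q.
Formula: Q = C_d A \sqrt{\frac{2 \Delta P}{\rho}}
Q = 0.625·0.003·√(2·(19.25·1000)/1000)·1000 = 11.63 L/s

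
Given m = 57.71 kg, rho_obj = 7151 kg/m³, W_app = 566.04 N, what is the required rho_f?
Formula: W_{app} = mg\left(1 - \frac{\rho_f}{\rho_{obj}}\right)
Substituting knowns: 566.04 = 57.71·9.81·(1 − rho_f/7151)
Solving for rho_f: rho_f = 7151·(1 − 566.04/(57.71·9.81)) = 1.201 kg/m³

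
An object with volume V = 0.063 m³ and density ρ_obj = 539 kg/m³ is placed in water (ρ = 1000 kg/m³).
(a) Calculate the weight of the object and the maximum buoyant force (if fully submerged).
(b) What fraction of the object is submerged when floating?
(a) W=rho_obj*g*V=539*9.81*0.063=333.1 N; F_B(max)=rho*g*V=1000*9.81*0.063=618.0 N
(b) Floating fraction=rho_obj/rho=539/1000=0.539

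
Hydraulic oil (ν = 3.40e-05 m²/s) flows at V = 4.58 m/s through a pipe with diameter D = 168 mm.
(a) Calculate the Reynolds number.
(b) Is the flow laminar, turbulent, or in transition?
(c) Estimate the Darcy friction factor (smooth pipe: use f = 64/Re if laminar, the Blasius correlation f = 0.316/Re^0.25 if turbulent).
(a) Re = V·D/ν = 4.58·0.168/3.40e-05 = 22631
(b) Flow regime: turbulent (Re > 4000)
(c) Friction factor: f = 0.316/Re^0.25 = 0.316/22631^0.25 = 0.02576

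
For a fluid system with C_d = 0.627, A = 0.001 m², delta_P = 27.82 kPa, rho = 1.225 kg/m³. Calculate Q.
Formula: Q = C_d A \sqrt{\frac{2 \Delta P}{\rho}}
Q = 0.627·0.001·√(2·(27.82·1000)/1.225)·1000 = 133.6 L/s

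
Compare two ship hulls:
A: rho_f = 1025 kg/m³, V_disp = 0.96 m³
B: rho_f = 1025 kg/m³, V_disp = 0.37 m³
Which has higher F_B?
F_B(A) = 9653 N, F_B(B) = 3720 N. Answer: A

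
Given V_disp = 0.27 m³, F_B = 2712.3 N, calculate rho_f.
Formula: F_B = \rho_f g V_{disp}
Substituting knowns: 2712.3 = rho_f·9.81·0.27
Solving for rho_f: rho_f = 2712.3/(9.81·0.27) = 1024 kg/m³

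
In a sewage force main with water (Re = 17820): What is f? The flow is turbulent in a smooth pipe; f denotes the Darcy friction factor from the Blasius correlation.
Formula: f = \frac{0.316}{Re^{0.25}}
f = 0.316/17820^0.25 = 0.02735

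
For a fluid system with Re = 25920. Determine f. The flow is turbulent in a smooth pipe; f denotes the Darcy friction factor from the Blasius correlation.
Formula: f = \frac{0.316}{Re^{0.25}}
f = 0.316/25920^0.25 = 0.0249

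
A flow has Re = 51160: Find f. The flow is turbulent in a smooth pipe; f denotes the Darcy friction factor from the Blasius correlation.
Formula: f = \frac{0.316}{Re^{0.25}}
f = 0.316/51160^0.25 = 0.02101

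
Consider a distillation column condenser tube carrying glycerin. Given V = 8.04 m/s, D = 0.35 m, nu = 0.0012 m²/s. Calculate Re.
Formula: Re = \frac{V D}{\nu}
Re = 8.04·0.35/0.0012 = 2345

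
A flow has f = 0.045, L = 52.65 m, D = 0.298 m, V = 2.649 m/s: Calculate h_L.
Formula: h_L = f \frac{L}{D} \frac{V^2}{2g}
h_L = 0.045·(52.65/0.298)·2.649²/(2·9.81) = 2.844 m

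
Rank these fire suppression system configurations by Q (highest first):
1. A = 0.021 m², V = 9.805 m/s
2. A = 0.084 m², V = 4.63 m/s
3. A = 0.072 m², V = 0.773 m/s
Case 1: Q = 205.9 L/s
Case 2: Q = 388.9 L/s
Case 3: Q = 55.66 L/s
Ranking (highest first): 2, 1, 3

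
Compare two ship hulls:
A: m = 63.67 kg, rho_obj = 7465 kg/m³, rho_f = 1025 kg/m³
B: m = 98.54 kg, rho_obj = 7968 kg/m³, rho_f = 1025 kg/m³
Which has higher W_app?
W_app(A) = 538.8 N, W_app(B) = 842.3 N. Answer: B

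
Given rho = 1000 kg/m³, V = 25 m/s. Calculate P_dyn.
Formula: P_{dyn} = \frac{1}{2} \rho V^2
P_dyn = 0.5·1000·25²/1000 = 312.5 kPa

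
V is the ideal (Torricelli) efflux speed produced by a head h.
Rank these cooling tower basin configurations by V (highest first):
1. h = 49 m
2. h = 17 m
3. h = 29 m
Case 1: V = 31.01 m/s
Case 2: V = 18.26 m/s
Case 3: V = 23.85 m/s
Ranking (highest first): 1, 3, 2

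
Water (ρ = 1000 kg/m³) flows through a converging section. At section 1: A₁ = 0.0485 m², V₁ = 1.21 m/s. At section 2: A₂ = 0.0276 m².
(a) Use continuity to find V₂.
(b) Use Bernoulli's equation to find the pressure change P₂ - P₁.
(a) Continuity: A₁V₁=A₂V₂ -> V₂=A₁V₁/A₂=0.0485*1.21/0.0276=2.13 m/s
(b) Bernoulli: P₂-P₁=0.5*rho*(V₁^2-V₂^2)/1000=0.5*1000*(1.21^2-2.13^2)/1000=-1.536 kPa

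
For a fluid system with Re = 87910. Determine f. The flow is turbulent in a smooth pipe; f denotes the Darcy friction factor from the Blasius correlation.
Formula: f = \frac{0.316}{Re^{0.25}}
f = 0.316/87910^0.25 = 0.01835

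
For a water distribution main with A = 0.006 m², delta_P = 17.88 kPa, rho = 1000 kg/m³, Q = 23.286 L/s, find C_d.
Formula: Q = C_d A \sqrt{\frac{2 \Delta P}{\rho}}
Substituting knowns: 23.286 = C_d·0.006·√(2·(17.88·1000)/1000)·1000
Solving for C_d: C_d = (23.286/1000)/(0.006·√(2·(17.88·1000)/1000)) = 0.649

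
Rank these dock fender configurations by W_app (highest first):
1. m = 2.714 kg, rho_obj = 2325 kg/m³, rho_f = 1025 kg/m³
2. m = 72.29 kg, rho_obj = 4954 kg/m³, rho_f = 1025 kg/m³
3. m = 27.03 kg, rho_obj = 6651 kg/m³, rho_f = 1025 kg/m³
Case 1: W_app = 14.89 N
Case 2: W_app = 562.4 N
Case 3: W_app = 224.3 N
Ranking (highest first): 2, 3, 1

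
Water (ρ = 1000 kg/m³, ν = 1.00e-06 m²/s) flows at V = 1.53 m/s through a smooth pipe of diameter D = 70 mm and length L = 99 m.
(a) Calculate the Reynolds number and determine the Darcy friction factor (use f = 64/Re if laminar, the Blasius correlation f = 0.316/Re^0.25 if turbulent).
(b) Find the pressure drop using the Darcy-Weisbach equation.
(a) Re = V·D/ν = 1.53·0.07/1.00e-06 = 107100 → turbulent (Re > 4000); f = 0.316/Re^0.25 = 0.316/107100^0.25 = 0.017468 (Blasius is strictly valid for Re ≲ 1e5; used here as the smooth-pipe estimate the problem specifies)
(b) Darcy-Weisbach: ΔP = f·(L/D)·½ρV²/1000 = 0.017468·(99/0.070)·½·1000·1.53²/1000 = 28.92 kPa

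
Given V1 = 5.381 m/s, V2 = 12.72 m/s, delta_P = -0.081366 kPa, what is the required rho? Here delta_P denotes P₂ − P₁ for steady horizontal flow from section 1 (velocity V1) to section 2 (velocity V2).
Formula: \Delta P = \frac{1}{2} \rho (V_1^2 - V_2^2)
Substituting knowns: -0.081366 = 0.5·rho·(5.381² − 12.72²)/1000
Solving for rho: rho = 2·(-0.081366·1000)/(5.381² − 12.72²) = 1.225 kg/m³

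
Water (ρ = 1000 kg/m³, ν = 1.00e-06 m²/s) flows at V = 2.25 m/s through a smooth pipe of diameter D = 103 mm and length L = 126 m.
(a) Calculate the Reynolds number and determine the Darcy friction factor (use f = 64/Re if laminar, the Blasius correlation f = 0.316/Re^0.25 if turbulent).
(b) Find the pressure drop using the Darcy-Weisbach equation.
(a) Re = V·D/ν = 2.25·0.103/1.00e-06 = 231750 → turbulent (Re > 4000); f = 0.316/Re^0.25 = 0.316/231750^0.25 = 0.014402 (Blasius is strictly valid for Re ≲ 1e5; used here as the smooth-pipe estimate the problem specifies)
(b) Darcy-Weisbach: ΔP = f·(L/D)·½ρV²/1000 = 0.014402·(126/0.103)·½·1000·2.25²/1000 = 44.6 kPa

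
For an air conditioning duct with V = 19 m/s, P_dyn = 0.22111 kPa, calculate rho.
Formula: P_{dyn} = \frac{1}{2} \rho V^2
Substituting knowns: 0.22111 = 0.5·rho·19²/1000
Solving for rho: rho = 2·(0.22111·1000)/19² = 1.225 kg/m³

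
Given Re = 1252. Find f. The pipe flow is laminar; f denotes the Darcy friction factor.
Formula: f = \frac{64}{Re}
f = 64/1252 = 0.05112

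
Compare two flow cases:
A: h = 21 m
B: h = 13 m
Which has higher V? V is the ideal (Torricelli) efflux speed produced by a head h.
V(A) = 20.3 m/s, V(B) = 15.97 m/s. Answer: A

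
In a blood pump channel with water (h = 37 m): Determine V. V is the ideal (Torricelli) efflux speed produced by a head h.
Formula: V = \sqrt{2 g h}
V = √(2·9.81·37) = 26.94 m/s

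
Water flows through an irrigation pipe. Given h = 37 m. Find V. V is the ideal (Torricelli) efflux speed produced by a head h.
Formula: V = \sqrt{2 g h}
V = √(2·9.81·37) = 26.94 m/s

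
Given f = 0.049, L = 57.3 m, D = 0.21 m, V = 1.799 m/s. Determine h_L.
Formula: h_L = f \frac{L}{D} \frac{V^2}{2g}
h_L = 0.049·(57.3/0.21)·1.799²/(2·9.81) = 2.205 m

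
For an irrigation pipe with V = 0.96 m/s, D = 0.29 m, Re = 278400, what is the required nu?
Formula: Re = \frac{V D}{\nu}
Substituting knowns: 278400 = 0.96·0.29/nu
Solving for nu: nu = 0.96·0.29/278400 = 1.000e-06 m²/s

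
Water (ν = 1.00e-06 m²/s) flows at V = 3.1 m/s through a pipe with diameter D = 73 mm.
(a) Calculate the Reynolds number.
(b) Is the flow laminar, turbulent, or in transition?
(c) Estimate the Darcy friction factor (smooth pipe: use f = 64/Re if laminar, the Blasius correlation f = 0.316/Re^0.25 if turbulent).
(a) Re = V·D/ν = 3.1·0.073/1.00e-06 = 226300
(b) Flow regime: turbulent (Re > 4000)
(c) Friction factor: f = 0.316/Re^0.25 = 0.316/226300^0.25 = 0.01449 (Blasius is strictly valid for Re ≲ 1e5; used here as the smooth-pipe estimate the problem specifies)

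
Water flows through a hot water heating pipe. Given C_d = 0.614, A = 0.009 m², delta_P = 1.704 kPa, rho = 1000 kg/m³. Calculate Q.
Formula: Q = C_d A \sqrt{\frac{2 \Delta P}{\rho}}
Q = 0.614·0.009·√(2·(1.704·1000)/1000)·1000 = 10.2 L/s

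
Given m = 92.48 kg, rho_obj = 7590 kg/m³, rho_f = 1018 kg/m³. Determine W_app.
Formula: W_{app} = mg\left(1 - \frac{\rho_f}{\rho_{obj}}\right)
W_app = 92.48·9.81·(1 − 1018/7590) = 785.5 N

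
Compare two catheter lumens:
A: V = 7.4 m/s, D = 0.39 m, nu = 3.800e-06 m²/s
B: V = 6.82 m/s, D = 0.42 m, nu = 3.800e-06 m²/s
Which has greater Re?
Re(A) = 759474, Re(B) = 753789. Answer: A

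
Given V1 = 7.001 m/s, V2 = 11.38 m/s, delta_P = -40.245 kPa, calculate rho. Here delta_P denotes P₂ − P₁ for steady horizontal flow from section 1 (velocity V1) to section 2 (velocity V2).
Formula: \Delta P = \frac{1}{2} \rho (V_1^2 - V_2^2)
Substituting knowns: -40.245 = 0.5·rho·(7.001² − 11.38²)/1000
Solving for rho: rho = 2·(-40.245·1000)/(7.001² − 11.38²) = 1000 kg/m³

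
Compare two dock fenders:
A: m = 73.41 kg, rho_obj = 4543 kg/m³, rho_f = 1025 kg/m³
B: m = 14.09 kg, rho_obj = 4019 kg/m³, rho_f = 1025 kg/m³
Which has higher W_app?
W_app(A) = 557.7 N, W_app(B) = 103 N. Answer: A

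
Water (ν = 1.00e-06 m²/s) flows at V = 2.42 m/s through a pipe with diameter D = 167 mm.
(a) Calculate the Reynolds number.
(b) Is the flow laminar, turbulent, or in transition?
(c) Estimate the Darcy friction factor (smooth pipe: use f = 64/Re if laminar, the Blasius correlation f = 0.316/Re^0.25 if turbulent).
(a) Re = V·D/ν = 2.42·0.167/1.00e-06 = 404140
(b) Flow regime: turbulent (Re > 4000)
(c) Friction factor: f = 0.316/Re^0.25 = 0.316/404140^0.25 = 0.01253 (Blasius is strictly valid for Re ≲ 1e5; used here as the smooth-pipe estimate the problem specifies)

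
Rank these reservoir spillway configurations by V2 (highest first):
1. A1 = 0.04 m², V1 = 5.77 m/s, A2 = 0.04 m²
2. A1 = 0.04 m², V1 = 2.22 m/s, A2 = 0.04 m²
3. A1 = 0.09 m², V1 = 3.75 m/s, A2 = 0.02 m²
Case 1: V2 = 5.77 m/s
Case 2: V2 = 2.22 m/s
Case 3: V2 = 16.87 m/s
Ranking (highest first): 3, 1, 2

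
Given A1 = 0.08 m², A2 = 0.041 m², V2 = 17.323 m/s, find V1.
Formula: V_2 = \frac{A_1 V_1}{A_2}
Substituting knowns: 17.323 = 0.08·V1/0.041
Solving for V1: V1 = 17.323·0.041/0.08 = 8.878 m/s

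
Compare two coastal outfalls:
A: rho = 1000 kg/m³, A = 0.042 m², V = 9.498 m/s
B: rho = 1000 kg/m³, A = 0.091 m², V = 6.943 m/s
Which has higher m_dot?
m_dot(A) = 398.9 kg/s, m_dot(B) = 631.8 kg/s. Answer: B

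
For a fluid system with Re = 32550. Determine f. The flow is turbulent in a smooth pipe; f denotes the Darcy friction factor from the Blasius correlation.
Formula: f = \frac{0.316}{Re^{0.25}}
f = 0.316/32550^0.25 = 0.02353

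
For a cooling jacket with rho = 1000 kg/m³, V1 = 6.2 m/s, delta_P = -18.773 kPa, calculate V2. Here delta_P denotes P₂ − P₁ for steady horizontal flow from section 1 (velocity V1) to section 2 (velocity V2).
Formula: \Delta P = \frac{1}{2} \rho (V_1^2 - V_2^2)
Substituting knowns: -18.773 = 0.5·1000·(6.2² − V2²)/1000
Solving for V2: V2 = √(6.2² − 2·(-18.773·1000)/1000) = 8.717 m/s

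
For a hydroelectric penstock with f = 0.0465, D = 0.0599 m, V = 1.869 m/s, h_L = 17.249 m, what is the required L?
Formula: h_L = f \frac{L}{D} \frac{V^2}{2g}
Substituting knowns: 17.249 = 0.0465·(L/0.0599)·1.869²/(2·9.81)
Solving for L: L = 17.249·2·9.81·0.0599/(0.0465·1.869²) = 124.8 m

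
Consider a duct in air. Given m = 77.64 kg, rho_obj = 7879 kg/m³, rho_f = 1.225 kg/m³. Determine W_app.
Formula: W_{app} = mg\left(1 - \frac{\rho_f}{\rho_{obj}}\right)
W_app = 77.64·9.81·(1 − 1.225/7879) = 761.5 N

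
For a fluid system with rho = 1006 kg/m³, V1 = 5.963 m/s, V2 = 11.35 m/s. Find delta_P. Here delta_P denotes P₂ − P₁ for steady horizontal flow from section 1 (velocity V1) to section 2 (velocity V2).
Formula: \Delta P = \frac{1}{2} \rho (V_1^2 - V_2^2)
delta_P = 0.5·1006·(5.963² − 11.35²)/1000 = -46.91 kPa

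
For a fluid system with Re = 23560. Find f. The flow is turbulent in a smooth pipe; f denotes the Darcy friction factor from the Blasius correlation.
Formula: f = \frac{0.316}{Re^{0.25}}
f = 0.316/23560^0.25 = 0.02551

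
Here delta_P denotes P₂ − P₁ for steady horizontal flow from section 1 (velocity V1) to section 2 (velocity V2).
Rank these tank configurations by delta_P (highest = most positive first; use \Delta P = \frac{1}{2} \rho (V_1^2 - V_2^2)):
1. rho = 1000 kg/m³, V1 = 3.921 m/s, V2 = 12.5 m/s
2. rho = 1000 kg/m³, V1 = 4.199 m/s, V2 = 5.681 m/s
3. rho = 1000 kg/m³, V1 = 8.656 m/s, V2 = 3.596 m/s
Case 1: delta_P = -70.44 kPa
Case 2: delta_P = -7.321 kPa
Case 3: delta_P = 31 kPa
Ranking (highest first): 3, 2, 1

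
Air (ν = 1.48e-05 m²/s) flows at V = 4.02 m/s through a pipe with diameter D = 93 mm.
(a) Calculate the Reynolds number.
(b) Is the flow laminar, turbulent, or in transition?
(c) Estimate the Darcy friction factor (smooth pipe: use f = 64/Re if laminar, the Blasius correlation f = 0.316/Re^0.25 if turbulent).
(a) Re = V·D/ν = 4.02·0.093/1.48e-05 = 25261
(b) Flow regime: turbulent (Re > 4000)
(c) Friction factor: f = 0.316/Re^0.25 = 0.316/25261^0.25 = 0.02507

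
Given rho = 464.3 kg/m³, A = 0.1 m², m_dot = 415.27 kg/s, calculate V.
Formula: \dot{m} = \rho A V
Substituting knowns: 415.27 = 464.3·0.1·V
Solving for V: V = 415.27/(464.3·0.1) = 8.944 m/s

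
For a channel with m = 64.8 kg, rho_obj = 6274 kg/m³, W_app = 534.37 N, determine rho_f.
Formula: W_{app} = mg\left(1 - \frac{\rho_f}{\rho_{obj}}\right)
Substituting knowns: 534.37 = 64.8·9.81·(1 − rho_f/6274)
Solving for rho_f: rho_f = 6274·(1 − 534.37/(64.8·9.81)) = 1000 kg/m³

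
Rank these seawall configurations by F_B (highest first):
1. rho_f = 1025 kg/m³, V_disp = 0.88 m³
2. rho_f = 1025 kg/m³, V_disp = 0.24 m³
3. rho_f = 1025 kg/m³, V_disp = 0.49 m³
Case 1: F_B = 8849 N
Case 2: F_B = 2413 N
Case 3: F_B = 4927 N
Ranking (highest first): 1, 3, 2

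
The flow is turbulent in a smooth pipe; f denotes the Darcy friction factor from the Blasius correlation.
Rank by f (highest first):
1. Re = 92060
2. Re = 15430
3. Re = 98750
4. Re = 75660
Case 1: f = 0.01814
Case 2: f = 0.02835
Case 3: f = 0.01783
Case 4: f = 0.01905
Ranking (highest first): 2, 4, 1, 3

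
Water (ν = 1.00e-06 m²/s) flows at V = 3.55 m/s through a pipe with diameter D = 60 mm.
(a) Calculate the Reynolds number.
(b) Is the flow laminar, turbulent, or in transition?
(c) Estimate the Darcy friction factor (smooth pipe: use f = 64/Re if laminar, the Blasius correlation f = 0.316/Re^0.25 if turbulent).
(a) Re = V·D/ν = 3.55·0.06/1.00e-06 = 213000
(b) Flow regime: turbulent (Re > 4000)
(c) Friction factor: f = 0.316/Re^0.25 = 0.316/213000^0.25 = 0.01471 (Blasius is strictly valid for Re ≲ 1e5; used here as the smooth-pipe estimate the problem specifies)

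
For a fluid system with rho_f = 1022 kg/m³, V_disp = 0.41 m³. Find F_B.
Formula: F_B = \rho_f g V_{disp}
F_B = 1022·9.81·0.41 = 4111 N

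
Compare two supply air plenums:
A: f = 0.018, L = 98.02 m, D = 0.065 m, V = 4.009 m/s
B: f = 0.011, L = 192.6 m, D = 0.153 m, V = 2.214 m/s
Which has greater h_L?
h_L(A) = 22.24 m, h_L(B) = 3.46 m. Answer: A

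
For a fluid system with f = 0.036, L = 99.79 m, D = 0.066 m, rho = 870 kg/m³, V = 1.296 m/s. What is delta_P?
Formula: \Delta P = f \frac{L}{D} \frac{\rho V^2}{2}
delta_P = 0.036·(99.79/0.066)·0.5·870·1.296²/1000 = 39.77 kPa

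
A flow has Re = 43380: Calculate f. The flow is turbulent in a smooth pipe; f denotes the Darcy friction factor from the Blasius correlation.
Formula: f = \frac{0.316}{Re^{0.25}}
f = 0.316/43380^0.25 = 0.0219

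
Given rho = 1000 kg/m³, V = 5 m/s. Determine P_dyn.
Formula: P_{dyn} = \frac{1}{2} \rho V^2
P_dyn = 0.5·1000·5²/1000 = 12.5 kPa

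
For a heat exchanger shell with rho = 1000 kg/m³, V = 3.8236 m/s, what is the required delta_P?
Formula: V = \sqrt{\frac{2 \Delta P}{\rho}}
Substituting knowns: 3.8236 = √(2·(delta_P·1000)/1000)
Solving for delta_P: delta_P = 3.8236²·1000/2/1000 = 7.31 kPa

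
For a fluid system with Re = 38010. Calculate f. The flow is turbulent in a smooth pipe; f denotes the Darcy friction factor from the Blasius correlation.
Formula: f = \frac{0.316}{Re^{0.25}}
f = 0.316/38010^0.25 = 0.02263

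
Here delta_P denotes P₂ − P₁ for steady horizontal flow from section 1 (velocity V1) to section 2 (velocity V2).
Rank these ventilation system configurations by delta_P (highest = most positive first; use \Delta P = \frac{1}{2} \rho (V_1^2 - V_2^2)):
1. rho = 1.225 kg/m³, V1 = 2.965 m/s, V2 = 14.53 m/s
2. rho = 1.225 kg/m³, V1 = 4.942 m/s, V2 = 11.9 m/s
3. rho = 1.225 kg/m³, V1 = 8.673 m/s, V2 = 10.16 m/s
Case 1: delta_P = -0.1239 kPa
Case 2: delta_P = -0.07178 kPa
Case 3: delta_P = -0.01715 kPa
Ranking (highest first): 3, 2, 1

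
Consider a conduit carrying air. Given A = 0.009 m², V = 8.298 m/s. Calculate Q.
Formula: Q = A V
Q = 0.009·8.298·1000 = 74.68 L/s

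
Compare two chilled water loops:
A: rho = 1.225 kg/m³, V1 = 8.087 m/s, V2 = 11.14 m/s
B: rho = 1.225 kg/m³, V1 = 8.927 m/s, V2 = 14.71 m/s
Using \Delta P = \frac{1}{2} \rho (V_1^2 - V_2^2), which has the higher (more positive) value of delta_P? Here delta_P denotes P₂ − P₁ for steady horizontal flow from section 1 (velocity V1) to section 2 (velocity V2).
delta_P(A) = -0.03595 kPa, delta_P(B) = -0.08372 kPa. Answer: A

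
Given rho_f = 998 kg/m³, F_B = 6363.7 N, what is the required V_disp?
Formula: F_B = \rho_f g V_{disp}
Substituting knowns: 6363.7 = 998·9.81·V_disp
Solving for V_disp: V_disp = 6363.7/(998·9.81) = 0.65 m³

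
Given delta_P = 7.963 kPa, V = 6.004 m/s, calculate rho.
Formula: V = \sqrt{\frac{2 \Delta P}{\rho}}
Substituting knowns: 6.004 = √(2·(7.963·1000)/rho)
Solving for rho: rho = 2·(7.963·1000)/6.004² = 441.8 kg/m³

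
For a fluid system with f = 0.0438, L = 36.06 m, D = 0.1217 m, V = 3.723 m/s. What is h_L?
Formula: h_L = f \frac{L}{D} \frac{V^2}{2g}
h_L = 0.0438·(36.06/0.1217)·3.723²/(2·9.81) = 9.168 m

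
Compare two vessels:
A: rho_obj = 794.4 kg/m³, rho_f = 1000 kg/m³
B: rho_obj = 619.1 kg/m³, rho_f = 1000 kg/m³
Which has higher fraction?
fraction(A) = 0.7944, fraction(B) = 0.6191. Answer: A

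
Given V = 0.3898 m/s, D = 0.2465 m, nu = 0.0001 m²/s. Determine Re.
Formula: Re = \frac{V D}{\nu}
Re = 0.3898·0.2465/0.0001 = 960.9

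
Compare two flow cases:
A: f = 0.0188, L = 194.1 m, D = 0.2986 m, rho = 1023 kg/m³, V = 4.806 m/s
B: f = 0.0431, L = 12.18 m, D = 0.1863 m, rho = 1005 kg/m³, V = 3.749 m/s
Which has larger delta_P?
delta_P(A) = 144.4 kPa, delta_P(B) = 19.9 kPa. Answer: A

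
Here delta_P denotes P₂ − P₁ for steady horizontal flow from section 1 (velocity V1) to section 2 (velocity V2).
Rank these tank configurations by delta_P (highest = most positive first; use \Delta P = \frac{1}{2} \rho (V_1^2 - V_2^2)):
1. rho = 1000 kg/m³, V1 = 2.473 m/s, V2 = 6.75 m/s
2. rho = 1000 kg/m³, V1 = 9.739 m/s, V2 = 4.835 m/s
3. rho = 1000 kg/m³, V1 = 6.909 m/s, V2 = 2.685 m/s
Case 1: delta_P = -19.72 kPa
Case 2: delta_P = 35.74 kPa
Case 3: delta_P = 20.26 kPa
Ranking (highest first): 2, 3, 1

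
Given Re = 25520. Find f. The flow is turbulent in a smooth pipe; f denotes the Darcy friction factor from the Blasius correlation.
Formula: f = \frac{0.316}{Re^{0.25}}
f = 0.316/25520^0.25 = 0.025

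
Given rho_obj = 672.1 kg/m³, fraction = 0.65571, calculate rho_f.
Formula: f_{sub} = \frac{\rho_{obj}}{\rho_f}
Substituting knowns: 0.65571 = 672.1/rho_f
Solving for rho_f: rho_f = 672.1/0.65571 = 1025 kg/m³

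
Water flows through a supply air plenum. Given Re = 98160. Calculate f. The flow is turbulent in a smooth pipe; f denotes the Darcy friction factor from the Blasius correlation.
Formula: f = \frac{0.316}{Re^{0.25}}
f = 0.316/98160^0.25 = 0.01785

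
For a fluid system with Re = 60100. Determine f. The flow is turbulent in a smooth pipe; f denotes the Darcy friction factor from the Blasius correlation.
Formula: f = \frac{0.316}{Re^{0.25}}
f = 0.316/60100^0.25 = 0.02018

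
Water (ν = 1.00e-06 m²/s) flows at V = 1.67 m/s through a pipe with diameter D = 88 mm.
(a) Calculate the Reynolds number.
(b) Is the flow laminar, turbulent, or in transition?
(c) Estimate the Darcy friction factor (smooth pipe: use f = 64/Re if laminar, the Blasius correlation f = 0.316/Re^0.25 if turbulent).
(a) Re = V·D/ν = 1.67·0.088/1.00e-06 = 146960
(b) Flow regime: turbulent (Re > 4000)
(c) Friction factor: f = 0.316/Re^0.25 = 0.316/146960^0.25 = 0.01614 (Blasius is strictly valid for Re ≲ 1e5; used here as the smooth-pipe estimate the problem specifies)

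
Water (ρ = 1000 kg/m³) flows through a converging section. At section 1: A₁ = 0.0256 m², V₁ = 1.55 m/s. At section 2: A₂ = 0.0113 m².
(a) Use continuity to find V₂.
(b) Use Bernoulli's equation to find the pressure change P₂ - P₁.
(a) Continuity: A₁V₁=A₂V₂ -> V₂=A₁V₁/A₂=0.0256*1.55/0.0113=3.51 m/s
(b) Bernoulli: P₂-P₁=0.5*rho*(V₁^2-V₂^2)/1000=0.5*1000*(1.55^2-3.51^2)/1000=-4.959 kPa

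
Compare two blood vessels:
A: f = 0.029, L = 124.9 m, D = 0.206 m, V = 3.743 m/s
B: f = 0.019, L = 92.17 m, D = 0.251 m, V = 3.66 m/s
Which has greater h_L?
h_L(A) = 12.56 m, h_L(B) = 4.764 m. Answer: A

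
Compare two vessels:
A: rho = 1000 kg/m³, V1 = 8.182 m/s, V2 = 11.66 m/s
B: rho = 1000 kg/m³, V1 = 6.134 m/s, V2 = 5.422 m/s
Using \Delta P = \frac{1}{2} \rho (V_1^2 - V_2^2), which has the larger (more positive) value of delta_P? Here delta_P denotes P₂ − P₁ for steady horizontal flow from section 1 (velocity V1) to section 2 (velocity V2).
delta_P(A) = -34.51 kPa, delta_P(B) = 4.114 kPa. Answer: B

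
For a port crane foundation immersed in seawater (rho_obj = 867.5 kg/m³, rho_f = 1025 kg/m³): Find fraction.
Formula: f_{sub} = \frac{\rho_{obj}}{\rho_f}
fraction = 867.5/1025 = 0.8463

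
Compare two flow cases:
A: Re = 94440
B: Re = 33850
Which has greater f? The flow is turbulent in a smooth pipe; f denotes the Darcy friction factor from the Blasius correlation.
f(A) = 0.01803, f(B) = 0.0233. Answer: B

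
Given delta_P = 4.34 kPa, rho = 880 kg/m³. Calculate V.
Formula: V = \sqrt{\frac{2 \Delta P}{\rho}}
V = √(2·(4.34·1000)/880) = 3.141 m/s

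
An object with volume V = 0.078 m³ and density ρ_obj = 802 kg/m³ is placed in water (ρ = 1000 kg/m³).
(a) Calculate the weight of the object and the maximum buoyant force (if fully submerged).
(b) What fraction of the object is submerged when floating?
(a) W=rho_obj*g*V=802*9.81*0.078=613.7 N; F_B(max)=rho*g*V=1000*9.81*0.078=765.2 N
(b) Floating fraction=rho_obj/rho=802/1000=0.802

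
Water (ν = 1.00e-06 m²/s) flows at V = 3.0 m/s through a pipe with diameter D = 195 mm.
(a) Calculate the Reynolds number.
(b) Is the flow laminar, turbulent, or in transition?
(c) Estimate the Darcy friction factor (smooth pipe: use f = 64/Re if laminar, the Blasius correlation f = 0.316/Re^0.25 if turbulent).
(a) Re = V·D/ν = 3.0·0.195/1.00e-06 = 585000
(b) Flow regime: turbulent (Re > 4000)
(c) Friction factor: f = 0.316/Re^0.25 = 0.316/585000^0.25 = 0.01143 (Blasius is strictly valid for Re ≲ 1e5; used here as the smooth-pipe estimate the problem specifies)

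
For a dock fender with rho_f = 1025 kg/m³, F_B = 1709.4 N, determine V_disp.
Formula: F_B = \rho_f g V_{disp}
Substituting knowns: 1709.4 = 1025·9.81·V_disp
Solving for V_disp: V_disp = 1709.4/(1025·9.81) = 0.17 m³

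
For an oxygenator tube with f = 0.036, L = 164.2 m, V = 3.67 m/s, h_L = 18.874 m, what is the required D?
Formula: h_L = f \frac{L}{D} \frac{V^2}{2g}
Substituting knowns: 18.874 = 0.036·(164.2/D)·3.67²/(2·9.81)
Solving for D: D = 0.036·164.2·3.67²/(2·9.81·18.874) = 0.215 m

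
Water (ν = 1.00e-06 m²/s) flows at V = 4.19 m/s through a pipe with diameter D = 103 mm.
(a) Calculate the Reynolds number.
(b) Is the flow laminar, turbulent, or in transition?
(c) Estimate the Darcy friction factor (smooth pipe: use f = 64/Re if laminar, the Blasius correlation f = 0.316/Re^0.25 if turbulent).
(a) Re = V·D/ν = 4.19·0.103/1.00e-06 = 431570
(b) Flow regime: turbulent (Re > 4000)
(c) Friction factor: f = 0.316/Re^0.25 = 0.316/431570^0.25 = 0.01233 (Blasius is strictly valid for Re ≲ 1e5; used here as the smooth-pipe estimate the problem specifies)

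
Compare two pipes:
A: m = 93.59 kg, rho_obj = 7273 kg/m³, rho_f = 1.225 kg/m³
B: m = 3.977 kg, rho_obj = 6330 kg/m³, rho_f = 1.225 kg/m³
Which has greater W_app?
W_app(A) = 918 N, W_app(B) = 39.01 N. Answer: A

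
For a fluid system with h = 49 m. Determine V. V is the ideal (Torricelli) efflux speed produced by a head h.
Formula: V = \sqrt{2 g h}
V = √(2·9.81·49) = 31.01 m/s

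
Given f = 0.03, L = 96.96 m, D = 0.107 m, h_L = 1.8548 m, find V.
Formula: h_L = f \frac{L}{D} \frac{V^2}{2g}
Substituting knowns: 1.8548 = 0.03·(96.96/0.107)·V²/(2·9.81)
Solving for V: V = √(1.8548·2·9.81/(0.03·(96.96/0.107))) = 1.157 m/s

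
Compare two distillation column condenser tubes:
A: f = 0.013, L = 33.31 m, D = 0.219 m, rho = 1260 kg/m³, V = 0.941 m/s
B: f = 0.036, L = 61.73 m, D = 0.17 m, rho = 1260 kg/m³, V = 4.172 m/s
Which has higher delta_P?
delta_P(A) = 1.103 kPa, delta_P(B) = 143.3 kPa. Answer: B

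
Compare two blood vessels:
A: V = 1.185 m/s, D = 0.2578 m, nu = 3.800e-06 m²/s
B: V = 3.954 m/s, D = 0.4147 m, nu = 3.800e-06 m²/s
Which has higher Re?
Re(A) = 80393, Re(B) = 431506. Answer: B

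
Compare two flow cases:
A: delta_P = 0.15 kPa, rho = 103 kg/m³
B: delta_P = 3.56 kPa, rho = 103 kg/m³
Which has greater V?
V(A) = 1.707 m/s, V(B) = 8.314 m/s. Answer: B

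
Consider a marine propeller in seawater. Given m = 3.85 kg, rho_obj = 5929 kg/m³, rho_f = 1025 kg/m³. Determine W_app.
Formula: W_{app} = mg\left(1 - \frac{\rho_f}{\rho_{obj}}\right)
W_app = 3.85·9.81·(1 − 1025/5929) = 31.24 N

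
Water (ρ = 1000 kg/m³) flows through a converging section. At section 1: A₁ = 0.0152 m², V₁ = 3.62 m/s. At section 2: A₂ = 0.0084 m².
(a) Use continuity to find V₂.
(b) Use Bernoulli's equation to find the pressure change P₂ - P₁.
(a) Continuity: A₁V₁=A₂V₂ -> V₂=A₁V₁/A₂=0.0152*3.62/0.0084=6.55 m/s
(b) Bernoulli: P₂-P₁=0.5*rho*(V₁^2-V₂^2)/1000=0.5*1000*(3.62^2-6.55^2)/1000=-14.9 kPa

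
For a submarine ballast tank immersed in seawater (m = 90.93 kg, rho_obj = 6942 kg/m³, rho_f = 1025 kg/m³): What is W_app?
Formula: W_{app} = mg\left(1 - \frac{\rho_f}{\rho_{obj}}\right)
W_app = 90.93·9.81·(1 − 1025/6942) = 760.3 N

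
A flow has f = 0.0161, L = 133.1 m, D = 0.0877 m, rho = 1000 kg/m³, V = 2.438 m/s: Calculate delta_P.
Formula: \Delta P = f \frac{L}{D} \frac{\rho V^2}{2}
delta_P = 0.0161·(133.1/0.0877)·0.5·1000·2.438²/1000 = 72.62 kPa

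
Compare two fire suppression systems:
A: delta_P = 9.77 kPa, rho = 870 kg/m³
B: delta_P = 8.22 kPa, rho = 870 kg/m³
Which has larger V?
V(A) = 4.739 m/s, V(B) = 4.347 m/s. Answer: A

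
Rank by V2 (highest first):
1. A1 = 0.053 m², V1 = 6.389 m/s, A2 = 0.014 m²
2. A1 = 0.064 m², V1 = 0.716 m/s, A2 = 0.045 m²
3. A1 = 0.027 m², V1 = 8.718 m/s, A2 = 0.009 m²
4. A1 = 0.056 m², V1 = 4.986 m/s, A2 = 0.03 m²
Case 1: V2 = 24.19 m/s
Case 2: V2 = 1.018 m/s
Case 3: V2 = 26.15 m/s
Case 4: V2 = 9.307 m/s
Ranking (highest first): 3, 1, 4, 2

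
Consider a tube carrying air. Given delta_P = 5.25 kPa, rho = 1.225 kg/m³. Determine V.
Formula: V = \sqrt{\frac{2 \Delta P}{\rho}}
V = √(2·(5.25·1000)/1.225) = 92.58 m/s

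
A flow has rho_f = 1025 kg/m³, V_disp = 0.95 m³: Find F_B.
Formula: F_B = \rho_f g V_{disp}
F_B = 1025·9.81·0.95 = 9552 N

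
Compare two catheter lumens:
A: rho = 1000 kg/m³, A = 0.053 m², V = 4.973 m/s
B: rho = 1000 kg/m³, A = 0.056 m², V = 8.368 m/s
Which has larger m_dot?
m_dot(A) = 263.6 kg/s, m_dot(B) = 468.6 kg/s. Answer: B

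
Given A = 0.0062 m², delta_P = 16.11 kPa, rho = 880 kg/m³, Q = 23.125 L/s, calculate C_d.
Formula: Q = C_d A \sqrt{\frac{2 \Delta P}{\rho}}
Substituting knowns: 23.125 = C_d·0.0062·√(2·(16.11·1000)/880)·1000
Solving for C_d: C_d = (23.125/1000)/(0.0062·√(2·(16.11·1000)/880)) = 0.6164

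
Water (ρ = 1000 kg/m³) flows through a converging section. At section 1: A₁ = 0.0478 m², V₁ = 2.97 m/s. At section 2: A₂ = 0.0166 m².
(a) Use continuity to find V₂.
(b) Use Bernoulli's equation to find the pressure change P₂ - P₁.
(a) Continuity: A₁V₁=A₂V₂ -> V₂=A₁V₁/A₂=0.0478*2.97/0.0166=8.55 m/s
(b) Bernoulli: P₂-P₁=0.5*rho*(V₁^2-V₂^2)/1000=0.5*1000*(2.97^2-8.55^2)/1000=-32.14 kPa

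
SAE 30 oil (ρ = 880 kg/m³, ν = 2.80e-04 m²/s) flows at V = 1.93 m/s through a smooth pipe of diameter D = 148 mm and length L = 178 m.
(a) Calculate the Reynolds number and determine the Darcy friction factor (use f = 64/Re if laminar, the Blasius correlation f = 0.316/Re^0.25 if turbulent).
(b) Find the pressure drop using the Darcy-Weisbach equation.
(a) Re = V·D/ν = 1.93·0.148/2.80e-04 = 1020.1 → laminar (Re < 2300); f = 64/Re = 64/1020.1 = 0.062739
(b) Darcy-Weisbach: ΔP = f·(L/D)·½ρV²/1000 = 0.062739·(178/0.148)·½·880·1.93²/1000 = 123.7 kPa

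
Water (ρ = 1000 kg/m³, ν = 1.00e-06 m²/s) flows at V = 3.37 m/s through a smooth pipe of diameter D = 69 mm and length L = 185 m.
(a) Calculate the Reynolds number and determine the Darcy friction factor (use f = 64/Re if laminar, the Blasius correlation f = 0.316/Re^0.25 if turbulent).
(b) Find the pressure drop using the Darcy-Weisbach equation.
(a) Re = V·D/ν = 3.37·0.069/1.00e-06 = 232530 → turbulent (Re > 4000); f = 0.316/Re^0.25 = 0.316/232530^0.25 = 0.01439 (Blasius is strictly valid for Re ≲ 1e5; used here as the smooth-pipe estimate the problem specifies)
(b) Darcy-Weisbach: ΔP = f·(L/D)·½ρV²/1000 = 0.01439·(185/0.069)·½·1000·3.37²/1000 = 219.1 kPa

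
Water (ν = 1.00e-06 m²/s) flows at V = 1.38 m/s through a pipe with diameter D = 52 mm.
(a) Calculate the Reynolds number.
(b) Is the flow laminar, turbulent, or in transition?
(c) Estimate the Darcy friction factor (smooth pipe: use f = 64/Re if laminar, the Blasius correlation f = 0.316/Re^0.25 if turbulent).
(a) Re = V·D/ν = 1.38·0.052/1.00e-06 = 71760
(b) Flow regime: turbulent (Re > 4000)
(c) Friction factor: f = 0.316/Re^0.25 = 0.316/71760^0.25 = 0.01931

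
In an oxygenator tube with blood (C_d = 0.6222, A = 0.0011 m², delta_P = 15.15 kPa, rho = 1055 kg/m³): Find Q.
Formula: Q = C_d A \sqrt{\frac{2 \Delta P}{\rho}}
Q = 0.6222·0.0011·√(2·(15.15·1000)/1055)·1000 = 3.668 L/s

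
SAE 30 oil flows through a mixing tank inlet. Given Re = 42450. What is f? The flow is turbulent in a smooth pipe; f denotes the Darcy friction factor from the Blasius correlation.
Formula: f = \frac{0.316}{Re^{0.25}}
f = 0.316/42450^0.25 = 0.02201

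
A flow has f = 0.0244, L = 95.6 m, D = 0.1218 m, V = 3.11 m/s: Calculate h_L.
Formula: h_L = f \frac{L}{D} \frac{V^2}{2g}
h_L = 0.0244·(95.6/0.1218)·3.11²/(2·9.81) = 9.441 m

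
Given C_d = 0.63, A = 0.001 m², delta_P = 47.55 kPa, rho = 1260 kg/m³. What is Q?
Formula: Q = C_d A \sqrt{\frac{2 \Delta P}{\rho}}
Q = 0.63·0.001·√(2·(47.55·1000)/1260)·1000 = 5.473 L/s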